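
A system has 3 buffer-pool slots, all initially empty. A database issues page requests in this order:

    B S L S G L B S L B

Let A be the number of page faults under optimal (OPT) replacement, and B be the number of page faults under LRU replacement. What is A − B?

-1

Under OPT: F F F . F . . F . . → 5 faults.
Under LRU: F F F . F . F F . . → 6 faults.
A − B = 5 − 6 = -1.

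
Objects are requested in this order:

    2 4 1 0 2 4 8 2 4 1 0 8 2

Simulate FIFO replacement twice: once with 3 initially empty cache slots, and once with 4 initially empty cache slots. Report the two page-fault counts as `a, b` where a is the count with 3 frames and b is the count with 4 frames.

10, 11

3 frames: F F F F F F F . . F F . F → 10 faults.
4 frames: F F F F . . F F F F F F F → 11 faults.
11 > 10: adding a frame increased faults — Belady's anomaly.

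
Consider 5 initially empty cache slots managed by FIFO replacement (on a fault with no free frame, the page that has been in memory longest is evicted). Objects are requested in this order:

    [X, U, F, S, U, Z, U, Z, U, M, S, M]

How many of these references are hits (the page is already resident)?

6

X → miss, frames (X)
U → miss, frames (X U)
F → miss, frames (X U F)
S → miss, frames (X U F S)
U → hit
Z → miss, frames (X U F S Z)
U → hit
Z → hit
U → hit
M → miss, evict X, frames (U F S Z M)
S → hit
M → hit
Hits: 6.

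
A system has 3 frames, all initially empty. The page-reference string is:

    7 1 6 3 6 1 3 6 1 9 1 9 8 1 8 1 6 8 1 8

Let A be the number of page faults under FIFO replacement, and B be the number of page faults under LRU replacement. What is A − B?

1

Under FIFO: F F F F . . . . . F F . F . . . F . . . → 8 faults.
Under LRU: F F F F . . . . . F . . F . . . F . . . → 7 faults.
A − B = 8 − 7 = 1.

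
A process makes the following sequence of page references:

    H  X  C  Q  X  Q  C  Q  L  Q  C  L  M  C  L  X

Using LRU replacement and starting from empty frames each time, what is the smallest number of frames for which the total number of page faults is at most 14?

f=1: 16 faults
f=2: 13 faults
f=3: 7 faults
f=4: 7 faults
f=5: 6 faults
f=6: 6 faults
Smallest f with faults ≤ 14 is 2.

2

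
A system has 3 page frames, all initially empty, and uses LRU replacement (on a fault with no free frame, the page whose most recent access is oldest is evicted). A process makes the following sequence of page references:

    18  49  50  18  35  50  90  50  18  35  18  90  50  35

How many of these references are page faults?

10

18 -> miss, frames {18}
49 -> miss, frames {18,49}
50 -> miss, frames {18,49,50}
18 -> hit
35 -> miss, evict 49, frames {50,18,35}
50 -> hit
90 -> miss, evict 18, frames {35,50,90}
50 -> hit
18 -> miss, evict 35, frames {90,50,18}
35 -> miss, evict 90, frames {50,18,35}
18 -> hit
90 -> miss, evict 50, frames {35,18,90}
50 -> miss, evict 35, frames {18,90,50}
35 -> miss, evict 18, frames {90,50,35}
Page faults: 10.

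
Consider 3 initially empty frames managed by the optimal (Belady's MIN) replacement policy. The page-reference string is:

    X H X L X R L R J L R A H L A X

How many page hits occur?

8

X: miss, frames (X)
H: miss, frames (X H)
X: hit
L: miss, frames (X H L)
X: hit
R: miss, evict X, frames (H L R)
L: hit
R: hit
J: miss, evict H, frames (L R J)
L: hit
R: hit
A: miss, evict J, frames (L R A)
H: miss, evict R, frames (L A H)
L: hit
A: hit
X: miss, evict H, frames (L A X)
Hits: 8.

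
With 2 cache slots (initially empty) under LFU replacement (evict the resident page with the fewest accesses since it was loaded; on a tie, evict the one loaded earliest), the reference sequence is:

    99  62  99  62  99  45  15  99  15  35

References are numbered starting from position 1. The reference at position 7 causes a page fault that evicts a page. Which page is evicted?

pos 1: 99: miss, frames (99)
pos 2: 62: miss, frames (99 62)
pos 3: 99: hit
pos 4: 62: hit
pos 5: 99: hit
pos 6: 45: miss, evict 62, frames (99 45)
pos 7: 15: miss, evict 45, frames (99 15)
At position 7, page 45 is evicted.

45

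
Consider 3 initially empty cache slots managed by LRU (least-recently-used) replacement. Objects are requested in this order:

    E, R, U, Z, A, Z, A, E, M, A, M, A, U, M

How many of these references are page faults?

8

E: miss, frames [E]
R: miss, frames [E, R]
U: miss, frames [E, R, U]
Z: miss, evict E, frames [R, U, Z]
A: miss, evict R, frames [U, Z, A]
Z: hit
A: hit
E: miss, evict U, frames [Z, A, E]
M: miss, evict Z, frames [A, E, M]
A: hit
M: hit
A: hit
U: miss, evict E, frames [M, A, U]
M: hit
Page faults: 8.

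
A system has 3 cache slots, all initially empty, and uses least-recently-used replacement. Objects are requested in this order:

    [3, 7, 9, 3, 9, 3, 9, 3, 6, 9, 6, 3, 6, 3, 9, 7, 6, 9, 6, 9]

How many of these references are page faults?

6

3 -> miss, frames {3}
7 -> miss, frames {3,7}
9 -> miss, frames {3,7,9}
3 -> hit
9 -> hit
3 -> hit
9 -> hit
3 -> hit
6 -> miss, evict 7, frames {9,3,6}
9 -> hit
6 -> hit
3 -> hit
6 -> hit
3 -> hit
9 -> hit
7 -> miss, evict 6, frames {3,9,7}
6 -> miss, evict 3, frames {9,7,6}
9 -> hit
6 -> hit
9 -> hit
Page faults: 6.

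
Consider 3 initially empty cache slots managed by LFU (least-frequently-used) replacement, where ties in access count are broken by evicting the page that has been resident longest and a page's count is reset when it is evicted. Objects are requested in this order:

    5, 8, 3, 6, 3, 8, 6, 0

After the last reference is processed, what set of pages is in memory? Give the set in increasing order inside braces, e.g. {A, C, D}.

{0, 3, 6}

5 -> miss, frames [5]
8 -> miss, frames [5, 8]
3 -> miss, frames [5, 8, 3]
6 -> miss, evict 5, frames [8, 3, 6]
3 -> hit
8 -> hit
6 -> hit
0 -> miss, evict 8, frames [3, 6, 0]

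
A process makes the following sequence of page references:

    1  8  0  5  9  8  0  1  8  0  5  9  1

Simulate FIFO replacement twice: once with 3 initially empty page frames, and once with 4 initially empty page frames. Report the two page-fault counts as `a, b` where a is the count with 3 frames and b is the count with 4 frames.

10, 11

3 frames: F F F F F F F F . . F F . → 10 faults.
4 frames: F F F F F . . F F F F F F → 11 faults.
11 > 10: adding a frame increased faults — Belady's anomaly.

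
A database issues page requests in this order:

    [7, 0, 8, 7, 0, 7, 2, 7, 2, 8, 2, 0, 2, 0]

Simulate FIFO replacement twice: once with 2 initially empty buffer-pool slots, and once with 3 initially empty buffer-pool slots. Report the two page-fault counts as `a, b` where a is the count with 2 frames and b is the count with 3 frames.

10, 6

2 frames: F F F F F . F F . F F F . . → 10 faults.
3 frames: F F F . . . F F . . . F . . → 6 faults.
6 < 10: adding a frame reduced faults, as is typical.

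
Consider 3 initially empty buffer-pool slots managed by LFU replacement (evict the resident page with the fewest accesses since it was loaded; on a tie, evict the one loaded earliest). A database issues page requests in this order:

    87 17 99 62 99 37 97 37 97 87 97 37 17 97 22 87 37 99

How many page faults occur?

87 → miss, frames {87}
17 → miss, frames {87,17}
99 → miss, frames {87,17,99}
62 → miss, evict 87, frames {17,99,62}
99 → hit
37 → miss, evict 17, frames {99,62,37}
97 → miss, evict 62, frames {99,37,97}
37 → hit
97 → hit
87 → miss, evict 99, frames {37,97,87}
97 → hit
37 → hit
17 → miss, evict 87, frames {37,97,17}
97 → hit
22 → miss, evict 17, frames {37,97,22}
87 → miss, evict 22, frames {37,97,87}
37 → hit
99 → miss, evict 87, frames {37,97,99}
Page faults: 11.

11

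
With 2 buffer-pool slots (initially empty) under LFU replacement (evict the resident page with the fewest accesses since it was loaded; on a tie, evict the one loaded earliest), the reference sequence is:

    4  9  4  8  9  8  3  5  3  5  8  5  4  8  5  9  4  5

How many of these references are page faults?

4 -> miss, frames {4}
9 -> miss, frames {4,9}
4 -> hit
8 -> miss, evict 9, frames {4,8}
9 -> miss, evict 8, frames {4,9}
8 -> miss, evict 9, frames {4,8}
3 -> miss, evict 8, frames {4,3}
5 -> miss, evict 3, frames {4,5}
3 -> miss, evict 5, frames {4,3}
5 -> miss, evict 3, frames {4,5}
8 -> miss, evict 5, frames {4,8}
5 -> miss, evict 8, frames {4,5}
4 -> hit
8 -> miss, evict 5, frames {4,8}
5 -> miss, evict 8, frames {4,5}
9 -> miss, evict 5, frames {4,9}
4 -> hit
5 -> miss, evict 9, frames {4,5}
Page faults: 15.

15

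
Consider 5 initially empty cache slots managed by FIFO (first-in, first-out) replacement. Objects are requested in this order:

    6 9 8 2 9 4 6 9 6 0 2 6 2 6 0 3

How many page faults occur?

8

6 -> miss, frames {6}
9 -> miss, frames {6,9}
8 -> miss, frames {6,9,8}
2 -> miss, frames {6,9,8,2}
9 -> hit
4 -> miss, frames {6,9,8,2,4}
6 -> hit
9 -> hit
6 -> hit
0 -> miss, evict 6, frames {9,8,2,4,0}
2 -> hit
6 -> miss, evict 9, frames {8,2,4,0,6}
2 -> hit
6 -> hit
0 -> hit
3 -> miss, evict 8, frames {2,4,0,6,3}
Page faults: 8.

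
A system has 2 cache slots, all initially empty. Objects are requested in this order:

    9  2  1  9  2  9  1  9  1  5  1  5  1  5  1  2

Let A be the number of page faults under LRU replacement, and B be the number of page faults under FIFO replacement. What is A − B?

-2

Under LRU: F F F F F . F . . F . . . . . F → 8 faults.
Under FIFO: F F F F F . F F . F F . . . . F → 10 faults.
A − B = 8 − 10 = -2.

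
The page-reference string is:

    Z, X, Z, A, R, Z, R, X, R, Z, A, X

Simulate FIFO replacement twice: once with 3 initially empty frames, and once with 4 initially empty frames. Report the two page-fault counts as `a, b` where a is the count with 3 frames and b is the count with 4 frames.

7, 4

3 frames: F F . F F F . F . . F . → 7 faults.
4 frames: F F . F F . . . . . . . → 4 faults.
4 < 7: adding a frame reduced faults, as is typical.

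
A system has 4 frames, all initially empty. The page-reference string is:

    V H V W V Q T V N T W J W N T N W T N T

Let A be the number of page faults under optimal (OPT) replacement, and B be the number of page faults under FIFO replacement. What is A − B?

Under OPT: F F . F . F F . F . . F . . . . . . . . → 7 faults.
Under FIFO: F F . F . F F F F . F F . . F . . . . . → 10 faults.
A − B = 7 − 10 = -3.

-3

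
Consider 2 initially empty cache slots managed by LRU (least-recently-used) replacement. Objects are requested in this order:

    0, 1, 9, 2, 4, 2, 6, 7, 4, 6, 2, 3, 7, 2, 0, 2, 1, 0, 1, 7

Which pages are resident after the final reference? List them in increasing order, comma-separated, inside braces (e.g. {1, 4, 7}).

0 -> fault, frames {0}
1 -> fault, frames {0,1}
9 -> fault, evict 0, frames {1,9}
2 -> fault, evict 1, frames {9,2}
4 -> fault, evict 9, frames {2,4}
2 -> hit
6 -> fault, evict 4, frames {2,6}
7 -> fault, evict 2, frames {6,7}
4 -> fault, evict 6, frames {7,4}
6 -> fault, evict 7, frames {4,6}
2 -> fault, evict 4, frames {6,2}
3 -> fault, evict 6, frames {2,3}
7 -> fault, evict 2, frames {3,7}
2 -> fault, evict 3, frames {7,2}
0 -> fault, evict 7, frames {2,0}
2 -> hit
1 -> fault, evict 0, frames {2,1}
0 -> fault, evict 2, frames {1,0}
1 -> hit
7 -> fault, evict 0, frames {1,7}

{1, 7}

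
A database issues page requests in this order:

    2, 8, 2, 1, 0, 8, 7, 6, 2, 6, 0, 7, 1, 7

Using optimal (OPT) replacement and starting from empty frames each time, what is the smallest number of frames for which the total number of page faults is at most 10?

f=1: 14 faults
f=2: 10 faults
f=3: 8 faults
f=4: 7 faults
f=5: 6 faults
f=6: 6 faults
Smallest f with faults ≤ 10 is 2.

2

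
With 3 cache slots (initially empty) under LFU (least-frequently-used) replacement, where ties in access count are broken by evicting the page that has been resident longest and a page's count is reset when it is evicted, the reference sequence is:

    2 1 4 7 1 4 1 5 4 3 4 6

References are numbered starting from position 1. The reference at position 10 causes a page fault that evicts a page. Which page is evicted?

pos 1: 2: miss, frames [2]
pos 2: 1: miss, frames [2, 1]
pos 3: 4: miss, frames [2, 1, 4]
pos 4: 7: miss, evict 2, frames [1, 4, 7]
pos 5: 1: hit
pos 6: 4: hit
pos 7: 1: hit
pos 8: 5: miss, evict 7, frames [1, 4, 5]
pos 9: 4: hit
pos 10: 3: miss, evict 5, frames [1, 4, 3]
At position 10, page 5 is evicted.

5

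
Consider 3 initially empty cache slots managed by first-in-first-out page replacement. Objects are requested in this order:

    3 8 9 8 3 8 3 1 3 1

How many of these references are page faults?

3 -> miss, frames [3]
8 -> miss, frames [3, 8]
9 -> miss, frames [3, 8, 9]
8 -> hit
3 -> hit
8 -> hit
3 -> hit
1 -> miss, evict 3, frames [8, 9, 1]
3 -> miss, evict 8, frames [9, 1, 3]
1 -> hit
Page faults: 5.

5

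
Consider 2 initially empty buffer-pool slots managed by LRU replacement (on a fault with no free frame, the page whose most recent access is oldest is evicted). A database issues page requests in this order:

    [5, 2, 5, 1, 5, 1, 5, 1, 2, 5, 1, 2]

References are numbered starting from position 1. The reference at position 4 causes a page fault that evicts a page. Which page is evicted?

2

pos 1: 5: fault, frames {5}
pos 2: 2: fault, frames {5,2}
pos 3: 5: hit
pos 4: 1: fault, evict 2, frames {5,1}
At position 4, page 2 is evicted.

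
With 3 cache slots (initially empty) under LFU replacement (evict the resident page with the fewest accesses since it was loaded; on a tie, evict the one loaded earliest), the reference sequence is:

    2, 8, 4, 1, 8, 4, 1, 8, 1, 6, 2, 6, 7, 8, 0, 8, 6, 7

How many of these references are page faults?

2: fault, frames {2}
8: fault, frames {2,8}
4: fault, frames {2,8,4}
1: fault, evict 2, frames {8,4,1}
8: hit
4: hit
1: hit
8: hit
1: hit
6: fault, evict 4, frames {8,1,6}
2: fault, evict 6, frames {8,1,2}
6: fault, evict 2, frames {8,1,6}
7: fault, evict 6, frames {8,1,7}
8: hit
0: fault, evict 7, frames {8,1,0}
8: hit
6: fault, evict 0, frames {8,1,6}
7: fault, evict 6, frames {8,1,7}
Page faults: 11.

11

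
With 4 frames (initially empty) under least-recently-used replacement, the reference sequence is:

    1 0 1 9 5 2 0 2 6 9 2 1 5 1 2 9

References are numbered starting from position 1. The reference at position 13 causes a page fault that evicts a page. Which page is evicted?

6

pos 1: 1 -> fault, frames {1}
pos 2: 0 -> fault, frames {1,0}
pos 3: 1 -> hit
pos 4: 9 -> fault, frames {0,1,9}
pos 5: 5 -> fault, frames {0,1,9,5}
pos 6: 2 -> fault, evict 0, frames {1,9,5,2}
pos 7: 0 -> fault, evict 1, frames {9,5,2,0}
pos 8: 2 -> hit
pos 9: 6 -> fault, evict 9, frames {5,0,2,6}
pos 10: 9 -> fault, evict 5, frames {0,2,6,9}
pos 11: 2 -> hit
pos 12: 1 -> fault, evict 0, frames {6,9,2,1}
pos 13: 5 -> fault, evict 6, frames {9,2,1,5}
At position 13, page 6 is evicted.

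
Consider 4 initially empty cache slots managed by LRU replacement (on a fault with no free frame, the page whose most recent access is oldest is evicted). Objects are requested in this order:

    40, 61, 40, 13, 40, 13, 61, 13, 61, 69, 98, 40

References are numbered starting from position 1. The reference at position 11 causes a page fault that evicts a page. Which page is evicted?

40

pos 1: 40 -> fault, frames {40}
pos 2: 61 -> fault, frames {40,61}
pos 3: 40 -> hit
pos 4: 13 -> fault, frames {61,40,13}
pos 5: 40 -> hit
pos 6: 13 -> hit
pos 7: 61 -> hit
pos 8: 13 -> hit
pos 9: 61 -> hit
pos 10: 69 -> fault, frames {40,13,61,69}
pos 11: 98 -> fault, evict 40, frames {13,61,69,98}
At position 11, page 40 is evicted.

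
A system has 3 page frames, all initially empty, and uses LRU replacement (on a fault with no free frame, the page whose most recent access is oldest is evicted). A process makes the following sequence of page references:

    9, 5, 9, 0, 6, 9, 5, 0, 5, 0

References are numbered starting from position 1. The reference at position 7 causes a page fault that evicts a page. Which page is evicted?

pos 1: 9 → fault, frames [9]
pos 2: 5 → fault, frames [9, 5]
pos 3: 9 → hit
pos 4: 0 → fault, frames [5, 9, 0]
pos 5: 6 → fault, evict 5, frames [9, 0, 6]
pos 6: 9 → hit
pos 7: 5 → fault, evict 0, frames [6, 9, 5]
At position 7, page 0 is evicted.

0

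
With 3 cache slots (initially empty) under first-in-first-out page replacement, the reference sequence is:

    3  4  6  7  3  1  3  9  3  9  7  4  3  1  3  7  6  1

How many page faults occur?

3 → fault, frames [3]
4 → fault, frames [3, 4]
6 → fault, frames [3, 4, 6]
7 → fault, evict 3, frames [4, 6, 7]
3 → fault, evict 4, frames [6, 7, 3]
1 → fault, evict 6, frames [7, 3, 1]
3 → hit
9 → fault, evict 7, frames [3, 1, 9]
3 → hit
9 → hit
7 → fault, evict 3, frames [1, 9, 7]
4 → fault, evict 1, frames [9, 7, 4]
3 → fault, evict 9, frames [7, 4, 3]
1 → fault, evict 7, frames [4, 3, 1]
3 → hit
7 → fault, evict 4, frames [3, 1, 7]
6 → fault, evict 3, frames [1, 7, 6]
1 → hit
Page faults: 13.

13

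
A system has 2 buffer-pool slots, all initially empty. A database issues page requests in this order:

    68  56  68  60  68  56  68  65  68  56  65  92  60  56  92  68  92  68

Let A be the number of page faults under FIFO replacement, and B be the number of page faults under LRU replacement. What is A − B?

Under FIFO: F F . F F F . F F F F F F F F F . . → 14 faults.
Under LRU: F F . F . F . F . F F F F F F F . . → 12 faults.
A − B = 14 − 12 = 2.

2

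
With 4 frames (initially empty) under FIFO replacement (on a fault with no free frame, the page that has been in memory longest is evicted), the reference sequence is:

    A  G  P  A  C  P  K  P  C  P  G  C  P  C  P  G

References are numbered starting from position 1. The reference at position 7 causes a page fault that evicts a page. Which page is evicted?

pos 1: A: miss, frames [A]
pos 2: G: miss, frames [A, G]
pos 3: P: miss, frames [A, G, P]
pos 4: A: hit
pos 5: C: miss, frames [A, G, P, C]
pos 6: P: hit
pos 7: K: miss, evict A, frames [G, P, C, K]
At position 7, page A is evicted.

A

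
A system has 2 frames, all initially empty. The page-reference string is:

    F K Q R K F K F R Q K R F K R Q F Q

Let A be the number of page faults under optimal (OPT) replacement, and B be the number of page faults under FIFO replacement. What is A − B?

Under OPT: F F F F . F . . F F . F F . F F . . → 11 faults.
Under FIFO: F F F F F F . . F F F F F F F F F . → 15 faults.
A − B = 11 − 15 = -4.

-4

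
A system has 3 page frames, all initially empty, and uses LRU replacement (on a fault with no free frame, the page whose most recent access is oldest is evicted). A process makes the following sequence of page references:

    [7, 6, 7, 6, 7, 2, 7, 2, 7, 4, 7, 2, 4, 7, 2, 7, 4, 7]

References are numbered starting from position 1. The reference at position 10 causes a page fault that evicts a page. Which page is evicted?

pos 1: 7: fault, frames (7)
pos 2: 6: fault, frames (7 6)
pos 3: 7: hit
pos 4: 6: hit
pos 5: 7: hit
pos 6: 2: fault, frames (6 7 2)
pos 7: 7: hit
pos 8: 2: hit
pos 9: 7: hit
pos 10: 4: fault, evict 6, frames (2 7 4)
At position 10, page 6 is evicted.

6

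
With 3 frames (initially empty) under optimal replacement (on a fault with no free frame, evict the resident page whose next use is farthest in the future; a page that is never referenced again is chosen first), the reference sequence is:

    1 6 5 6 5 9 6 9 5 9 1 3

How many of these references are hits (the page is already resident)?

1 -> miss, frames (1)
6 -> miss, frames (1 6)
5 -> miss, frames (1 6 5)
6 -> hit
5 -> hit
9 -> miss, evict 1, frames (6 5 9)
6 -> hit
9 -> hit
5 -> hit
9 -> hit
1 -> miss, evict 9, frames (6 5 1)
3 -> miss, evict 1, frames (6 5 3)
Hits: 6.

6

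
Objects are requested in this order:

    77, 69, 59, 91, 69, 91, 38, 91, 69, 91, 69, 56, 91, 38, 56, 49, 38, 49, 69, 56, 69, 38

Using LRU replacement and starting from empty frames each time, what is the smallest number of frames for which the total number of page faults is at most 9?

f=1: 22 faults
f=2: 16 faults
f=3: 11 faults
f=4: 8 faults
f=5: 7 faults
f=6: 7 faults
f=7: 7 faults
Smallest f with faults ≤ 9 is 4.

4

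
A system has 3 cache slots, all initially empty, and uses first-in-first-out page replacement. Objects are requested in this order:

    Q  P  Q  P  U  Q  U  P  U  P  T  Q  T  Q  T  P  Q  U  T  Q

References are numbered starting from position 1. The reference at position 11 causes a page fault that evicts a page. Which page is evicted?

Q

pos 1: Q: fault, frames (Q)
pos 2: P: fault, frames (Q P)
pos 3: Q: hit
pos 4: P: hit
pos 5: U: fault, frames (Q P U)
pos 6: Q: hit
pos 7: U: hit
pos 8: P: hit
pos 9: U: hit
pos 10: P: hit
pos 11: T: fault, evict Q, frames (P U T)
At position 11, page Q is evicted.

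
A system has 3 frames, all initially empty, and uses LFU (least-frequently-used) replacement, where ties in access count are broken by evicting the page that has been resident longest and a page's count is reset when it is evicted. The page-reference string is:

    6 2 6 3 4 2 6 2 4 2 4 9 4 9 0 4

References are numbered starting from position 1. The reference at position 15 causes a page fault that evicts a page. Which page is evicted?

pos 1: 6: fault, frames [6]
pos 2: 2: fault, frames [6, 2]
pos 3: 6: hit
pos 4: 3: fault, frames [6, 2, 3]
pos 5: 4: fault, evict 2, frames [6, 3, 4]
pos 6: 2: fault, evict 3, frames [6, 4, 2]
pos 7: 6: hit
pos 8: 2: hit
pos 9: 4: hit
pos 10: 2: hit
pos 11: 4: hit
pos 12: 9: fault, evict 6, frames [4, 2, 9]
pos 13: 4: hit
pos 14: 9: hit
pos 15: 0: fault, evict 9, frames [4, 2, 0]
At position 15, page 9 is evicted.

9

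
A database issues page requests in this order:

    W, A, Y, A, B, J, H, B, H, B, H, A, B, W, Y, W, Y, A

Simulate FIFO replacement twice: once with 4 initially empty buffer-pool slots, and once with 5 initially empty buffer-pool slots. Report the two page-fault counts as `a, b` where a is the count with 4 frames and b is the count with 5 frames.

9, 8

4 frames: F F F . F F F . . . . F . F F . . . → 9 faults.
5 frames: F F F . F F F . . . . . . F . . . F → 8 faults.
8 < 9: adding a frame reduced faults, as is typical.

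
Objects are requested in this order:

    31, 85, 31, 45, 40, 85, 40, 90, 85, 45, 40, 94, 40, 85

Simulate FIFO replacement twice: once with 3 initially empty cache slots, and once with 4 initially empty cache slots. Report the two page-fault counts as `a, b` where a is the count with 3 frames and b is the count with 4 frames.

10, 7

3 frames: F F . F F . . F F F F F . F → 10 faults.
4 frames: F F . F F . . F . . . F . F → 7 faults.
7 < 10: adding a frame reduced faults, as is typical.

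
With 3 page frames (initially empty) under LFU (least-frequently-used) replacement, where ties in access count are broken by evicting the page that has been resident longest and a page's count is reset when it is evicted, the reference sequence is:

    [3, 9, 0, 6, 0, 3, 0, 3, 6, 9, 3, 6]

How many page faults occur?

7

3 -> fault, frames (3)
9 -> fault, frames (3 9)
0 -> fault, frames (3 9 0)
6 -> fault, evict 3, frames (9 0 6)
0 -> hit
3 -> fault, evict 9, frames (0 6 3)
0 -> hit
3 -> hit
6 -> hit
9 -> fault, evict 6, frames (0 3 9)
3 -> hit
6 -> fault, evict 9, frames (0 3 6)
Page faults: 7.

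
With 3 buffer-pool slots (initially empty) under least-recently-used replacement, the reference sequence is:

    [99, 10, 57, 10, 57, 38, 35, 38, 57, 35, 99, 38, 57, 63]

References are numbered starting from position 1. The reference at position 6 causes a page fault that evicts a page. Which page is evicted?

pos 1: 99 → miss, frames (99)
pos 2: 10 → miss, frames (99 10)
pos 3: 57 → miss, frames (99 10 57)
pos 4: 10 → hit
pos 5: 57 → hit
pos 6: 38 → miss, evict 99, frames (10 57 38)
At position 6, page 99 is evicted.

99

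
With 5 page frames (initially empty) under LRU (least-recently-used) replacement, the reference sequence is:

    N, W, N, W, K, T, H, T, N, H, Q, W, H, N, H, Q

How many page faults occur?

7

N: miss, frames {N}
W: miss, frames {N,W}
N: hit
W: hit
K: miss, frames {N,W,K}
T: miss, frames {N,W,K,T}
H: miss, frames {N,W,K,T,H}
T: hit
N: hit
H: hit
Q: miss, evict W, frames {K,T,N,H,Q}
W: miss, evict K, frames {T,N,H,Q,W}
H: hit
N: hit
H: hit
Q: hit
Page faults: 7.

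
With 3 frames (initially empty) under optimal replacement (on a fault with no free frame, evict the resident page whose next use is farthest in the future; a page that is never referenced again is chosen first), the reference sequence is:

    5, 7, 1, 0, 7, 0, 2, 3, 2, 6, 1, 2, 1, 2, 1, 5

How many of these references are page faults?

5 → fault, frames (5)
7 → fault, frames (5 7)
1 → fault, frames (5 7 1)
0 → fault, evict 5, frames (7 1 0)
7 → hit
0 → hit
2 → fault, evict 0, frames (7 1 2)
3 → fault, evict 7, frames (1 2 3)
2 → hit
6 → fault, evict 3, frames (1 2 6)
1 → hit
2 → hit
1 → hit
2 → hit
1 → hit
5 → fault, evict 6, frames (1 2 5)
Page faults: 8.

8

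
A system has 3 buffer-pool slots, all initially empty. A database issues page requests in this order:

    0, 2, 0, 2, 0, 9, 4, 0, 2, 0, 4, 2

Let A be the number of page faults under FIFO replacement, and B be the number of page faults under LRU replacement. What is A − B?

1

Under FIFO: F F . . . F F F F . . . → 6 faults.
Under LRU: F F . . . F F . F . . . → 5 faults.
A − B = 6 − 5 = 1.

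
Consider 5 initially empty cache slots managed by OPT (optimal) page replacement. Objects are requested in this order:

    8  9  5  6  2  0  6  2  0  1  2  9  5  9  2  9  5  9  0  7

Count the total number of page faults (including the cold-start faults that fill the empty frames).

8

8: miss, frames [8]
9: miss, frames [8, 9]
5: miss, frames [8, 9, 5]
6: miss, frames [8, 9, 5, 6]
2: miss, frames [8, 9, 5, 6, 2]
0: miss, evict 8, frames [9, 5, 6, 2, 0]
6: hit
2: hit
0: hit
1: miss, evict 6, frames [9, 5, 2, 0, 1]
2: hit
9: hit
5: hit
9: hit
2: hit
9: hit
5: hit
9: hit
0: hit
7: miss, evict 1, frames [9, 5, 2, 0, 7]
Page faults: 8.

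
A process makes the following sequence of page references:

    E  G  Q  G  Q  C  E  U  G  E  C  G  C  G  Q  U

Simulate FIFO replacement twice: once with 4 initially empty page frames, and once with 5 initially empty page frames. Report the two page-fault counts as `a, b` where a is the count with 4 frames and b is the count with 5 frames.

8, 5

4 frames: F F F . . F . F . F . F . . F . → 8 faults.
5 frames: F F F . . F . F . . . . . . . . → 5 faults.
5 < 8: adding a frame reduced faults, as is typical.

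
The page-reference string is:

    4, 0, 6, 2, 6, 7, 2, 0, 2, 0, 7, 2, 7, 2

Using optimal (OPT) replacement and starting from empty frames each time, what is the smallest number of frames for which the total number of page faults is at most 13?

f=1: 14 faults
f=2: 7 faults
f=3: 5 faults
f=4: 5 faults
f=5: 5 faults
Smallest f with faults ≤ 13 is 2.

2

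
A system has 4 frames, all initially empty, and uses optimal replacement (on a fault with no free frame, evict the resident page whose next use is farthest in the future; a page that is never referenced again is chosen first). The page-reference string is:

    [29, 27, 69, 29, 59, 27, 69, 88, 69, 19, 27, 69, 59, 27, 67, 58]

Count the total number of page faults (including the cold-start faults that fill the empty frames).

29 -> miss, frames {29}
27 -> miss, frames {29,27}
69 -> miss, frames {29,27,69}
29 -> hit
59 -> miss, frames {29,27,69,59}
27 -> hit
69 -> hit
88 -> miss, evict 29, frames {27,69,59,88}
69 -> hit
19 -> miss, evict 88, frames {27,69,59,19}
27 -> hit
69 -> hit
59 -> hit
27 -> hit
67 -> miss, evict 19, frames {27,69,59,67}
58 -> miss, evict 67, frames {27,69,59,58}
Page faults: 8.

8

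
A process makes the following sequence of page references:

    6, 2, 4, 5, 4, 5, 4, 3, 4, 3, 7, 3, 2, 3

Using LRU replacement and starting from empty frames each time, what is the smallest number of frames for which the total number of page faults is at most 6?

5

f=1: 14 faults
f=2: 7 faults
f=3: 7 faults
f=4: 7 faults
f=5: 6 faults
f=6: 6 faults
Smallest f with faults ≤ 6 is 5.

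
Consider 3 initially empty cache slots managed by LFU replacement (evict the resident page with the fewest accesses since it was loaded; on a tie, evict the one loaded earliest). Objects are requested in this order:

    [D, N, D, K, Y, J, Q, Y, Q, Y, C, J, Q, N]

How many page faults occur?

D → fault, frames {D}
N → fault, frames {D,N}
D → hit
K → fault, frames {D,N,K}
Y → fault, evict N, frames {D,K,Y}
J → fault, evict K, frames {D,Y,J}
Q → fault, evict Y, frames {D,J,Q}
Y → fault, evict J, frames {D,Q,Y}
Q → hit
Y → hit
C → fault, evict D, frames {Q,Y,C}
J → fault, evict C, frames {Q,Y,J}
Q → hit
N → fault, evict J, frames {Q,Y,N}
Page faults: 10.

10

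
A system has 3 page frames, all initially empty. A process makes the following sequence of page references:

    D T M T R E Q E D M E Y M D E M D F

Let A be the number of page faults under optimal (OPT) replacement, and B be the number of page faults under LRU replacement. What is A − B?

-2

Under OPT: F F F . F F F . . F . F . . F . . F → 10 faults.
Under LRU: F F F . F F F . F F . F . F F . . F → 12 faults.
A − B = 10 − 12 = -2.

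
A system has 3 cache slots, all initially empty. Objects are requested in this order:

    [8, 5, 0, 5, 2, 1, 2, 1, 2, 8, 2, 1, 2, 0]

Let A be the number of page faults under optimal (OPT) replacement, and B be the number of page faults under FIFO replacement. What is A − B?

-1

Under OPT: F F F . F F . . . . . . . F → 6 faults.
Under FIFO: F F F . F F . . . F . . . F → 7 faults.
A − B = 6 − 7 = -1.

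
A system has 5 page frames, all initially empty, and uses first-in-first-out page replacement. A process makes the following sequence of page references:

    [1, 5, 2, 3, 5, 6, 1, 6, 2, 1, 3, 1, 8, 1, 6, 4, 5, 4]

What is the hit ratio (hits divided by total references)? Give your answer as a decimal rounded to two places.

0.50

1: miss, frames {1}
5: miss, frames {1,5}
2: miss, frames {1,5,2}
3: miss, frames {1,5,2,3}
5: hit
6: miss, frames {1,5,2,3,6}
1: hit
6: hit
2: hit
1: hit
3: hit
1: hit
8: miss, evict 1, frames {5,2,3,6,8}
1: miss, evict 5, frames {2,3,6,8,1}
6: hit
4: miss, evict 2, frames {3,6,8,1,4}
5: miss, evict 3, frames {6,8,1,4,5}
4: hit
Hits: 9 of 18 references → 9/18 = 0.5000.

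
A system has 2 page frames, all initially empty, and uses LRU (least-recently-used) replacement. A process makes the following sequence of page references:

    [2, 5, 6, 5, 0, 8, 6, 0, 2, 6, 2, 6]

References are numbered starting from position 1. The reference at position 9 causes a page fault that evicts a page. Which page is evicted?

pos 1: 2 → fault, frames {2}
pos 2: 5 → fault, frames {2,5}
pos 3: 6 → fault, evict 2, frames {5,6}
pos 4: 5 → hit
pos 5: 0 → fault, evict 6, frames {5,0}
pos 6: 8 → fault, evict 5, frames {0,8}
pos 7: 6 → fault, evict 0, frames {8,6}
pos 8: 0 → fault, evict 8, frames {6,0}
pos 9: 2 → fault, evict 6, frames {0,2}
At position 9, page 6 is evicted.

6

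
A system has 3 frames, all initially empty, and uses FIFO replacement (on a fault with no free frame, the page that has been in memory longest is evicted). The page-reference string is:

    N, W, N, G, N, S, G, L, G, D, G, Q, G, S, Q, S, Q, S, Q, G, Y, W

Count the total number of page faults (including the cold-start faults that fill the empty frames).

11

N -> fault, frames (N)
W -> fault, frames (N W)
N -> hit
G -> fault, frames (N W G)
N -> hit
S -> fault, evict N, frames (W G S)
G -> hit
L -> fault, evict W, frames (G S L)
G -> hit
D -> fault, evict G, frames (S L D)
G -> fault, evict S, frames (L D G)
Q -> fault, evict L, frames (D G Q)
G -> hit
S -> fault, evict D, frames (G Q S)
Q -> hit
S -> hit
Q -> hit
S -> hit
Q -> hit
G -> hit
Y -> fault, evict G, frames (Q S Y)
W -> fault, evict Q, frames (S Y W)
Page faults: 11.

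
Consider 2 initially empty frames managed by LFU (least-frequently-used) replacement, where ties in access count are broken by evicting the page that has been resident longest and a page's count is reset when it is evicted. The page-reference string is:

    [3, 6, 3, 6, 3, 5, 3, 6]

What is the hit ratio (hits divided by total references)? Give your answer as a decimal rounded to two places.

3 → fault, frames {3}
6 → fault, frames {3,6}
3 → hit
6 → hit
3 → hit
5 → fault, evict 6, frames {3,5}
3 → hit
6 → fault, evict 5, frames {3,6}
Hits: 4 of 8 references → 4/8 = 0.5000.

0.50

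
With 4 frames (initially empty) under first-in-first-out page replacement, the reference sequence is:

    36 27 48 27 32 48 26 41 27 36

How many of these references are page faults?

36: fault, frames [36]
27: fault, frames [36, 27]
48: fault, frames [36, 27, 48]
27: hit
32: fault, frames [36, 27, 48, 32]
48: hit
26: fault, evict 36, frames [27, 48, 32, 26]
41: fault, evict 27, frames [48, 32, 26, 41]
27: fault, evict 48, frames [32, 26, 41, 27]
36: fault, evict 32, frames [26, 41, 27, 36]
Page faults: 8.

8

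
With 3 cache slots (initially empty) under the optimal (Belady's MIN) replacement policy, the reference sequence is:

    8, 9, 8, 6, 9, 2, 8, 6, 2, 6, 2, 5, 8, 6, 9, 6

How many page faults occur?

8 → miss, frames {8}
9 → miss, frames {8,9}
8 → hit
6 → miss, frames {8,9,6}
9 → hit
2 → miss, evict 9, frames {8,6,2}
8 → hit
6 → hit
2 → hit
6 → hit
2 → hit
5 → miss, evict 2, frames {8,6,5}
8 → hit
6 → hit
9 → miss, evict 5, frames {8,6,9}
6 → hit
Page faults: 6.

6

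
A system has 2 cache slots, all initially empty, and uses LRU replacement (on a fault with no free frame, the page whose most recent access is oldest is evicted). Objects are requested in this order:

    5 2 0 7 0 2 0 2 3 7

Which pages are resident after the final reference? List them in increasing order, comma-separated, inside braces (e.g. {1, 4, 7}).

5 -> fault, frames {5}
2 -> fault, frames {5,2}
0 -> fault, evict 5, frames {2,0}
7 -> fault, evict 2, frames {0,7}
0 -> hit
2 -> fault, evict 7, frames {0,2}
0 -> hit
2 -> hit
3 -> fault, evict 0, frames {2,3}
7 -> fault, evict 2, frames {3,7}

{3, 7}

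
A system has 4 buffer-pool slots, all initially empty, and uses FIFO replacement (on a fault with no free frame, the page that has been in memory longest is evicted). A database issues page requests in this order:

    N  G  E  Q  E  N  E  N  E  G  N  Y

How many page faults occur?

N → miss, frames (N)
G → miss, frames (N G)
E → miss, frames (N G E)
Q → miss, frames (N G E Q)
E → hit
N → hit
E → hit
N → hit
E → hit
G → hit
N → hit
Y → miss, evict N, frames (G E Q Y)
Page faults: 5.

5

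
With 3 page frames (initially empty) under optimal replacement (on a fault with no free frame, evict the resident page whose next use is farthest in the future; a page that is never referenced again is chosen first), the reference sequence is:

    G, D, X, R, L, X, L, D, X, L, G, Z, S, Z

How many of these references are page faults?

G → fault, frames {G}
D → fault, frames {G,D}
X → fault, frames {G,D,X}
R → fault, evict G, frames {D,X,R}
L → fault, evict R, frames {D,X,L}
X → hit
L → hit
D → hit
X → hit
L → hit
G → fault, evict L, frames {D,X,G}
Z → fault, evict G, frames {D,X,Z}
S → fault, evict X, frames {D,Z,S}
Z → hit
Page faults: 8.

8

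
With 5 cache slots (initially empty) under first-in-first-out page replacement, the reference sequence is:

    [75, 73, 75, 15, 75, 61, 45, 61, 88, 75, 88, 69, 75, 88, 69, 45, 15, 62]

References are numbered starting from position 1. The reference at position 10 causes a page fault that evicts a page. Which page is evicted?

pos 1: 75 → miss, frames (75)
pos 2: 73 → miss, frames (75 73)
pos 3: 75 → hit
pos 4: 15 → miss, frames (75 73 15)
pos 5: 75 → hit
pos 6: 61 → miss, frames (75 73 15 61)
pos 7: 45 → miss, frames (75 73 15 61 45)
pos 8: 61 → hit
pos 9: 88 → miss, evict 75, frames (73 15 61 45 88)
pos 10: 75 → miss, evict 73, frames (15 61 45 88 75)
At position 10, page 73 is evicted.

73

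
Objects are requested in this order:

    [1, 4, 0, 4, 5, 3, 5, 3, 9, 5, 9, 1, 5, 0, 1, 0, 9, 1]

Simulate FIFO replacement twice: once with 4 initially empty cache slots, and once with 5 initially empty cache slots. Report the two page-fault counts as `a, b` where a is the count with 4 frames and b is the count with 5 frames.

4 frames: F F F . F F . . F . . F . F . . . . → 8 faults.
5 frames: F F F . F F . . F . . F . . . . . . → 7 faults.
7 < 8: adding a frame reduced faults, as is typical.

8, 7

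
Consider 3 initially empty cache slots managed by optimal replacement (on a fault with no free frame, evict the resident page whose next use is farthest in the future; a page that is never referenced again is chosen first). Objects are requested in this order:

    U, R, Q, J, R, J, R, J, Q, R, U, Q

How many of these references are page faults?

U → miss, frames {U}
R → miss, frames {U,R}
Q → miss, frames {U,R,Q}
J → miss, evict U, frames {R,Q,J}
R → hit
J → hit
R → hit
J → hit
Q → hit
R → hit
U → miss, evict J, frames {R,Q,U}
Q → hit
Page faults: 5.

5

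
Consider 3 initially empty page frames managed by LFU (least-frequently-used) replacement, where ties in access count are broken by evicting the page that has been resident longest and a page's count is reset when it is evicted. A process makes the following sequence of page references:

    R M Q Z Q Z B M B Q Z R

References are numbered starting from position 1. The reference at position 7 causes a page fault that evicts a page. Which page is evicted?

pos 1: R → miss, frames [R]
pos 2: M → miss, frames [R, M]
pos 3: Q → miss, frames [R, M, Q]
pos 4: Z → miss, evict R, frames [M, Q, Z]
pos 5: Q → hit
pos 6: Z → hit
pos 7: B → miss, evict M, frames [Q, Z, B]
At position 7, page M is evicted.

M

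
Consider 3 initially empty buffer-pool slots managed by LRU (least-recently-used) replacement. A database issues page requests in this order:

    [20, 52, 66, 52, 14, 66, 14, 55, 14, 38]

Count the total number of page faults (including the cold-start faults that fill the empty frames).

20 -> miss, frames (20)
52 -> miss, frames (20 52)
66 -> miss, frames (20 52 66)
52 -> hit
14 -> miss, evict 20, frames (66 52 14)
66 -> hit
14 -> hit
55 -> miss, evict 52, frames (66 14 55)
14 -> hit
38 -> miss, evict 66, frames (55 14 38)
Page faults: 6.

6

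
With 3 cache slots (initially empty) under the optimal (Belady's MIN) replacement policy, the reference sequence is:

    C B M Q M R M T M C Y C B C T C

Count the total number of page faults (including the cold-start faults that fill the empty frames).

C: miss, frames (C)
B: miss, frames (C B)
M: miss, frames (C B M)
Q: miss, evict B, frames (C M Q)
M: hit
R: miss, evict Q, frames (C M R)
M: hit
T: miss, evict R, frames (C M T)
M: hit
C: hit
Y: miss, evict M, frames (C T Y)
C: hit
B: miss, evict Y, frames (C T B)
C: hit
T: hit
C: hit
Page faults: 8.

8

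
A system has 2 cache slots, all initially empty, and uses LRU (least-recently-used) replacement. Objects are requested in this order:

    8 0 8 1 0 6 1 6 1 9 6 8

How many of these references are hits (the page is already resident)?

3

8 -> fault, frames {8}
0 -> fault, frames {8,0}
8 -> hit
1 -> fault, evict 0, frames {8,1}
0 -> fault, evict 8, frames {1,0}
6 -> fault, evict 1, frames {0,6}
1 -> fault, evict 0, frames {6,1}
6 -> hit
1 -> hit
9 -> fault, evict 6, frames {1,9}
6 -> fault, evict 1, frames {9,6}
8 -> fault, evict 9, frames {6,8}
Hits: 3.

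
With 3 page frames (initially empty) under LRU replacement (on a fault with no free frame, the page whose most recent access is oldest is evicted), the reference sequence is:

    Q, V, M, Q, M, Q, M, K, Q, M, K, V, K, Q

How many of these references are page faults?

Q -> fault, frames (Q)
V -> fault, frames (Q V)
M -> fault, frames (Q V M)
Q -> hit
M -> hit
Q -> hit
M -> hit
K -> fault, evict V, frames (Q M K)
Q -> hit
M -> hit
K -> hit
V -> fault, evict Q, frames (M K V)
K -> hit
Q -> fault, evict M, frames (V K Q)
Page faults: 6.

6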